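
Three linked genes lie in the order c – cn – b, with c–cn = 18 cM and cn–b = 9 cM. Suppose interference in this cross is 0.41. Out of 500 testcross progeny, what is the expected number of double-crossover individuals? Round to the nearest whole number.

Map distances give recombination frequencies of 0.180 and 0.090 for the two intervals.
With interference 0.41 (so coincidence = 0.59), expected double-crossover frequency = 0.180 × 0.090 × 0.59 = 0.00956.
Expected number = 0.00956 × 500 = 4.78 ≈ 5.

5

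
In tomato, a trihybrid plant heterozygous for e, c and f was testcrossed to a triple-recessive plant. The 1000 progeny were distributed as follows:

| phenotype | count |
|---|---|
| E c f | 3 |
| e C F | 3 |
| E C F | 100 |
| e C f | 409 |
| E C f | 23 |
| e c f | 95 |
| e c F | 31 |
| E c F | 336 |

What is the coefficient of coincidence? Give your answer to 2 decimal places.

0.50

The two most frequent reciprocal classes, E c F and e C f, are the parental types, so the F1 was E c F / e C f.
The two rarest classes, E c f and e C F, are the double crossovers. Comparing them with the parentals, only the f allele has switched, so f is the middle locus and the order is c – f – e.
c–f: (195 + 6)/1000 = 0.2010; f–e: (54 + 6)/1000 = 0.0600.
Expected DCO frequency = 0.2010 × 0.0600 ≈ 0.01206; observed = 6/1000 ≈ 0.00600.
Coefficient of coincidence = 0.00600/0.01206 ≈ 0.50.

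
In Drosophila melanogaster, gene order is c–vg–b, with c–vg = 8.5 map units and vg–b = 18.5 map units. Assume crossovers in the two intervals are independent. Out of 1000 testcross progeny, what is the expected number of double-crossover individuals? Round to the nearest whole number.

16

Map distances give recombination frequencies of 0.085 and 0.185 for the two intervals.
With no interference, expected double-crossover frequency = 0.085 × 0.185 = 0.01572.
Expected number = 0.01572 × 1000 = 15.72 ≈ 16.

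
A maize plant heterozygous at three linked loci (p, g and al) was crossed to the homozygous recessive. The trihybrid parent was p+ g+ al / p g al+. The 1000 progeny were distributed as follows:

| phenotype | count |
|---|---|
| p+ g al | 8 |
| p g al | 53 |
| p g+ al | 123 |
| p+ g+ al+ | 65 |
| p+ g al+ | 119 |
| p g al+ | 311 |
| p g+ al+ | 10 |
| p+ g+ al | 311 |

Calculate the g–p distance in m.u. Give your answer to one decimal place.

26.0 m.u.

The two rarest classes, p+ g al and p g+ al+, are the double crossovers. Comparing them with the parentals, only the g allele has switched, so g is the middle locus and the order is al – g – p.
Crossovers in the g–p interval produce the single-crossover classes p g+ al and p+ g al+ (123 + 119 = 242) plus the double crossovers (18).
RF(g–p) = (242 + 18) / 1000 = 260/1000 = 0.2600 → 26.0 m.u.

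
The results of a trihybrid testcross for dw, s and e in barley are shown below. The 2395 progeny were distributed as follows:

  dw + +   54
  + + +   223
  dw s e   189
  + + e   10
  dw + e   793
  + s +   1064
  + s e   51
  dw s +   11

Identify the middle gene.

The two most frequent reciprocal classes, dw + e and + s +, are the parental types, so the F1 was dw + e / + s +.
The two rarest classes, + + e and dw s +, are the double crossovers. Comparing them with the parentals, only the dw allele has switched, so dw is the middle locus and the order is e – dw – s.

dw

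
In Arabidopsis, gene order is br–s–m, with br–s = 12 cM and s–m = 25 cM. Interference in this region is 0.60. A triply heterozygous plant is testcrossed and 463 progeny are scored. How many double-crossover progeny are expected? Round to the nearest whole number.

Map distances give recombination frequencies of 0.120 and 0.250 for the two intervals.
With interference 0.60 (so coincidence = 0.40), expected double-crossover frequency = 0.120 × 0.250 × 0.40 = 0.01200.
Expected number = 0.01200 × 463 = 5.56 ≈ 6.

6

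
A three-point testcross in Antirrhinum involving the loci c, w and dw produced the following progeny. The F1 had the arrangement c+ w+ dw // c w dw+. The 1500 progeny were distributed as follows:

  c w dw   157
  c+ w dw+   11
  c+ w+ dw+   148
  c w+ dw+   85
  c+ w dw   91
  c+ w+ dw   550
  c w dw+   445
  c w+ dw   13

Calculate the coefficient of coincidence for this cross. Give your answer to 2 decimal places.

0.55

The two rarest classes, c w+ dw and c+ w dw+, are the double crossovers. Comparing them with the parentals, only the c allele has switched, so c is the middle locus and the order is w – c – dw.
w–c: (176 + 24)/1500 = 0.1333; c–dw: (305 + 24)/1500 = 0.2193.
Expected DCO frequency = 0.1333 × 0.2193 ≈ 0.02923; observed = 24/1500 ≈ 0.01600.
Coefficient of coincidence = 0.01600/0.02923 ≈ 0.55.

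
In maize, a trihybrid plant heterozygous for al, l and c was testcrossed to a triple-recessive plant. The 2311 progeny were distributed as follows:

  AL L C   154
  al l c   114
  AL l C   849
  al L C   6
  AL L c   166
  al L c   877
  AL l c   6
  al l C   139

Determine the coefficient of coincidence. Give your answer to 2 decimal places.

0.31

The two most frequent reciprocal classes, al L c and AL l C, are the parental types, so the F1 was al L c / AL l C.
The two rarest classes, al L C and AL l c, are the double crossovers. Comparing them with the parentals, only the c allele has switched, so c is the middle locus and the order is al – c – l.
al–c: (305 + 12)/2311 = 0.1372; c–l: (268 + 12)/2311 = 0.1212.
Expected DCO frequency = 0.1372 × 0.1212 ≈ 0.01663; observed = 12/2311 ≈ 0.00519.
Coefficient of coincidence = 0.00519/0.01663 ≈ 0.31.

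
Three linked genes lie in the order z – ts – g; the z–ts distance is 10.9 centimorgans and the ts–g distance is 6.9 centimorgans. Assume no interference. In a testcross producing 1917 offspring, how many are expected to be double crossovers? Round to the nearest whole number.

Map distances give recombination frequencies of 0.109 and 0.069 for the two intervals.
With no interference, expected double-crossover frequency = 0.109 × 0.069 = 0.00752.
Expected number = 0.00752 × 1917 = 14.42 ≈ 14.

14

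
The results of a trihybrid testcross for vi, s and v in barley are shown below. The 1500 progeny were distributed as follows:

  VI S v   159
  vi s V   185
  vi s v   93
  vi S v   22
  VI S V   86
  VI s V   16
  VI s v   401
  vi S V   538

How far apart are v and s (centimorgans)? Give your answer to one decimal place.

25.5 centimorgans

The two most frequent reciprocal classes, VI s v and vi S V, are the parental types, so the F1 was VI s v / vi S V.
The two rarest classes, VI s V and vi S v, are the double crossovers. Comparing them with the parentals, only the v allele has switched, so v is the middle locus and the order is s – v – vi.
Crossovers in the s–v interval produce the single-crossover classes VI S v and vi s V (159 + 185 = 344) plus the double crossovers (38).
RF(s–v) = (344 + 38) / 1500 = 382/1500 = 0.2547 → 25.5 centimorgans.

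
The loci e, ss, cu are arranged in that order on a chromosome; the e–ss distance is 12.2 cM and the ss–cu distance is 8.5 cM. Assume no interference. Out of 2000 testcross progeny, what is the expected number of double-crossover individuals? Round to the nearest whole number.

Map distances give recombination frequencies of 0.122 and 0.085 for the two intervals.
With no interference, expected double-crossover frequency = 0.122 × 0.085 = 0.01037.
Expected number = 0.01037 × 2000 = 20.74 ≈ 21.

21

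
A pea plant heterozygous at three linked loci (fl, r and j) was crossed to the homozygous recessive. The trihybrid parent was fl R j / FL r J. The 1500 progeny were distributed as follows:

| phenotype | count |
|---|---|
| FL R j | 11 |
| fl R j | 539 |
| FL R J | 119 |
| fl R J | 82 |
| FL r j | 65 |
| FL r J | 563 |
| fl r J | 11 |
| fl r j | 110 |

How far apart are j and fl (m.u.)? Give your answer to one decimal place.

11.3 m.u.

The two rarest classes, FL R j and fl r J, are the double crossovers. Comparing them with the parentals, only the fl allele has switched, so fl is the middle locus and the order is r – fl – j.
Crossovers in the fl–j interval produce the single-crossover classes fl R J and FL r j (82 + 65 = 147) plus the double crossovers (22).
RF(fl–j) = (147 + 22) / 1500 = 169/1500 = 0.1127 → 11.3 m.u.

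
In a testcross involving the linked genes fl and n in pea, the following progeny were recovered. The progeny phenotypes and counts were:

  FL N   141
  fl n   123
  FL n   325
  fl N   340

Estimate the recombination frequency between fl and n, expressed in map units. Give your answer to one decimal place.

28.4 map units

The two most frequent classes, FL n (325) and fl N (340), are the parental types, so the F1 was FL n / fl N.
The recombinant classes are FL N and fl n: 141 + 123 = 264.
Recombination frequency = 264/929 = 0.2842 ≈ 28.4%, i.e. 28.4 map units.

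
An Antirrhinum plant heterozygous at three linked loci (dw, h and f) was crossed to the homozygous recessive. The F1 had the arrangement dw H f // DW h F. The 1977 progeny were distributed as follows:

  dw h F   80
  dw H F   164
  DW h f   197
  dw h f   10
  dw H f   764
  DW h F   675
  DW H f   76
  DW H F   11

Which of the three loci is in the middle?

The two rarest classes, dw h f and DW H F, are the double crossovers. Comparing them with the parentals, only the h allele has switched, so h is the middle locus and the order is f – h – dw.

h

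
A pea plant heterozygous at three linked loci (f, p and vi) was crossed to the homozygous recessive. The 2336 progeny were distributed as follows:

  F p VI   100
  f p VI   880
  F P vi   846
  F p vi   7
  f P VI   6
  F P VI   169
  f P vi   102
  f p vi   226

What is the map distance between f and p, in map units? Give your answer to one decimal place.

The two most frequent reciprocal classes, F P vi and f p VI, are the parental types, so the F1 was F P vi / f p VI.
The two rarest classes, F p vi and f P VI, are the double crossovers. Comparing them with the parentals, only the p allele has switched, so p is the middle locus and the order is vi – p – f.
Crossovers in the p–f interval produce the single-crossover classes f P vi and F p VI (102 + 100 = 202) plus the double crossovers (13).
RF(p–f) = (202 + 13) / 2336 = 215/2336 = 0.0920 → 9.2 map units.

9.2 map units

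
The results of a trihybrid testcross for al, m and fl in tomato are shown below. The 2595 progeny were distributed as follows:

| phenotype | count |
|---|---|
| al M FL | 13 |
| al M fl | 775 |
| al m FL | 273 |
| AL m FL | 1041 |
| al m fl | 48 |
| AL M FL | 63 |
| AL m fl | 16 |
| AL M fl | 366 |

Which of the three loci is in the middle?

The two most frequent reciprocal classes, AL m FL and al M fl, are the parental types, so the F1 was AL m FL / al M fl.
The two rarest classes, AL m fl and al M FL, are the double crossovers. Comparing them with the parentals, only the fl allele has switched, so fl is the middle locus and the order is m – fl – al.

fl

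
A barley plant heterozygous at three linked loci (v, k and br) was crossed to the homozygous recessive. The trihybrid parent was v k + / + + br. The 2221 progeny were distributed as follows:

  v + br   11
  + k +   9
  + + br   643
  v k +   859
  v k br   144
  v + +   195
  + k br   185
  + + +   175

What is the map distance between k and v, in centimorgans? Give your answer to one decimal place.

18.0 centimorgans

The two rarest classes, + k + and v + br, are the double crossovers. Comparing them with the parentals, only the v allele has switched, so v is the middle locus and the order is k – v – br.
Crossovers in the k–v interval produce the single-crossover classes v + + and + k br (195 + 185 = 380) plus the double crossovers (20).
RF(k–v) = (380 + 20) / 2221 = 400/2221 = 0.1801 → 18.0 centimorgans.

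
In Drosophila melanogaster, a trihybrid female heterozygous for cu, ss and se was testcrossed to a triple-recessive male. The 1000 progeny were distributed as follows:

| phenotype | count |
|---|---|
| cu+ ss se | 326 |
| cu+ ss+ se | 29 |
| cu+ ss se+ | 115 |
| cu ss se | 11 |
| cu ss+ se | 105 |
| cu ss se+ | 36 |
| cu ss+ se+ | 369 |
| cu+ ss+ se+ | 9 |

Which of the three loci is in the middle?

The two most frequent reciprocal classes, cu ss+ se+ and cu+ ss se, are the parental types, so the F1 was cu ss+ se+ / cu+ ss se.
The two rarest classes, cu+ ss+ se+ and cu ss se, are the double crossovers. Comparing them with the parentals, only the cu allele has switched, so cu is the middle locus and the order is ss – cu – se.

cu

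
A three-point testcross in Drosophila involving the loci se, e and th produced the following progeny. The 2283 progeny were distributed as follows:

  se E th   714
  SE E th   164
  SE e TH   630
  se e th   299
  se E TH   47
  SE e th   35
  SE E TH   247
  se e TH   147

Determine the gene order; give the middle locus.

th

The two most frequent reciprocal classes, se E th and SE e TH, are the parental types, so the F1 was se E th / SE e TH.
The two rarest classes, se E TH and SE e th, are the double crossovers. Comparing them with the parentals, only the th allele has switched, so th is the middle locus and the order is se – th – e.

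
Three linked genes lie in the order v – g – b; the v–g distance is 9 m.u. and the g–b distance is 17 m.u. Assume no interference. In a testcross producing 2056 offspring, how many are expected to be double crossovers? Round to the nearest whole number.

Map distances give recombination frequencies of 0.090 and 0.170 for the two intervals.
With no interference, expected double-crossover frequency = 0.090 × 0.170 = 0.01530.
Expected number = 0.01530 × 2056 = 31.46 ≈ 31.

31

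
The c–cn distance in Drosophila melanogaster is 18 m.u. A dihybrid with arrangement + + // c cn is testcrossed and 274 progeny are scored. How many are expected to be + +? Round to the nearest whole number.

A map distance of 18 m.u. corresponds to a recombination frequency of 0.180.
The F1 is + + / c cn, so + + is a parental gamete class with expected frequency (1 − r)/2 = 0.820/2 = 0.4100.
Expected number = 0.4100 × 274 = 112.34 ≈ 112.

112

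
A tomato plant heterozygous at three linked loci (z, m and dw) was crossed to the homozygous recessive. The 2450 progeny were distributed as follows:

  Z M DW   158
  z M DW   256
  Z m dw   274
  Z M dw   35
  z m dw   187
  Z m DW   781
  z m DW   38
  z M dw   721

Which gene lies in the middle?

z

The two most frequent reciprocal classes, z M dw and Z m DW, are the parental types, so the F1 was z M dw / Z m DW.
The two rarest classes, Z M dw and z m DW, are the double crossovers. Comparing them with the parentals, only the z allele has switched, so z is the middle locus and the order is dw – z – m.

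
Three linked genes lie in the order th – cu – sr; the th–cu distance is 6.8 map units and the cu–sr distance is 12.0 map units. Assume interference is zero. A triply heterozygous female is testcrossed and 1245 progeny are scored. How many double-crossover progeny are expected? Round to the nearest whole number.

10

Map distances give recombination frequencies of 0.068 and 0.120 for the two intervals.
With no interference, expected double-crossover frequency = 0.068 × 0.120 = 0.00816.
Expected number = 0.00816 × 1245 = 10.16 ≈ 10.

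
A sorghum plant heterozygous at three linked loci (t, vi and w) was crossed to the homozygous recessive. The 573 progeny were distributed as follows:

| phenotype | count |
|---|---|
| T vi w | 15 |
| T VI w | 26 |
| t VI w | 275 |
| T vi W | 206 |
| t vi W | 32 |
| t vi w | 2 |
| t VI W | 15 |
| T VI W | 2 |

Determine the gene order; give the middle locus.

vi

The two most frequent reciprocal classes, t VI w and T vi W, are the parental types, so the F1 was t VI w / T vi W.
The two rarest classes, t vi w and T VI W, are the double crossovers. Comparing them with the parentals, only the vi allele has switched, so vi is the middle locus and the order is w – vi – t.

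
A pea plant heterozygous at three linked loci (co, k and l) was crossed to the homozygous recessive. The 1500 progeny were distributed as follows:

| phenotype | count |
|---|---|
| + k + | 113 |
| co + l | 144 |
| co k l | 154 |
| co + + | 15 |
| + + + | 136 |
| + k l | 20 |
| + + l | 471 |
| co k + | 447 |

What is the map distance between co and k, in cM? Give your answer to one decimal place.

19.5 cM

The two most frequent reciprocal classes, + + l and co k +, are the parental types, so the F1 was + + l / co k +.
The two rarest classes, + k l and co + +, are the double crossovers. Comparing them with the parentals, only the k allele has switched, so k is the middle locus and the order is l – k – co.
Crossovers in the k–co interval produce the single-crossover classes co + l and + k + (144 + 113 = 257) plus the double crossovers (35).
RF(k–co) = (257 + 35) / 1500 = 292/1500 = 0.1947 → 19.5 cM.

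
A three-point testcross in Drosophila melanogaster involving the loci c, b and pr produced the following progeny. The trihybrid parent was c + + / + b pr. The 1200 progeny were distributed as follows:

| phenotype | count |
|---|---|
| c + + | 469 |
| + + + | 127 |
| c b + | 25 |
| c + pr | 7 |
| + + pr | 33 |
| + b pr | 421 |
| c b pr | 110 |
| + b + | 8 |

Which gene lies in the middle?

The two rarest classes, c + pr and + b +, are the double crossovers. Comparing them with the parentals, only the pr allele has switched, so pr is the middle locus and the order is b – pr – c.

pr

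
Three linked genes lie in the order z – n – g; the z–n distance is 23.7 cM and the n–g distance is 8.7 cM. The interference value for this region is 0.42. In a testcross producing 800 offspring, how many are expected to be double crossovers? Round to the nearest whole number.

Map distances give recombination frequencies of 0.237 and 0.087 for the two intervals.
With interference 0.42 (so coincidence = 0.58), expected double-crossover frequency = 0.237 × 0.087 × 0.58 = 0.01196.
Expected number = 0.01196 × 800 = 9.57 ≈ 10.

10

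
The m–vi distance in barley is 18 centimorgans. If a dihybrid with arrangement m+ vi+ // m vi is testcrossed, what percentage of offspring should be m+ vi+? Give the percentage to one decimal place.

41.0%

A map distance of 18 centimorgans corresponds to a recombination frequency of 0.180.
The F1 is m+ vi+ / m vi, so m+ vi+ is a parental gamete class with expected frequency (1 − r)/2 = 0.820/2 = 0.4100.
That is 0.4100 = 41.0% of the progeny.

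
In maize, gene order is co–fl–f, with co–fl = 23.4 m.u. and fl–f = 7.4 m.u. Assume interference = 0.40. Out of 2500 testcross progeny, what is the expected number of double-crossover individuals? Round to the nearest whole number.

Map distances give recombination frequencies of 0.234 and 0.074 for the two intervals.
With interference 0.40 (so coincidence = 0.60), expected double-crossover frequency = 0.234 × 0.074 × 0.60 = 0.01039.
Expected number = 0.01039 × 2500 = 25.97 ≈ 26.

26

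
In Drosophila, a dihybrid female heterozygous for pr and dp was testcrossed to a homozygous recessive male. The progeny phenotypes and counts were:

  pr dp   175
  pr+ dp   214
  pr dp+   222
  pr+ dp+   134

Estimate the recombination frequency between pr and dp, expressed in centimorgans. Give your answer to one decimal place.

41.5 centimorgans

The two most frequent classes, pr+ dp (214) and pr dp+ (222), are the parental types, so the F1 was pr+ dp / pr dp+.
The recombinant classes are pr+ dp+ and pr dp: 134 + 175 = 309.
Recombination frequency = 309/745 = 0.4148 ≈ 41.5%, i.e. 41.5 centimorgans.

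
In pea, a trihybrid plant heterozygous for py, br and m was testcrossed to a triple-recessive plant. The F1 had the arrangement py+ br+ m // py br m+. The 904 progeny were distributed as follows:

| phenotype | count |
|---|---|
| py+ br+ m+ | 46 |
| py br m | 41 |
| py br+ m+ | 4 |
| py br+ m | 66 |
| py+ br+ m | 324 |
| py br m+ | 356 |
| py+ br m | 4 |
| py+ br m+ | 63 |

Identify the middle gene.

The two rarest classes, py+ br m and py br+ m+, are the double crossovers. Comparing them with the parentals, only the br allele has switched, so br is the middle locus and the order is py – br – m.

br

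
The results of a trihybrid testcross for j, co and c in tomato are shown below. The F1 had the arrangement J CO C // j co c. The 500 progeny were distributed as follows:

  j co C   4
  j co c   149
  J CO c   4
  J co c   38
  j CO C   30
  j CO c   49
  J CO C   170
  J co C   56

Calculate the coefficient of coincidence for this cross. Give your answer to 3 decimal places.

The two rarest classes, J CO c and j co C, are the double crossovers. Comparing them with the parentals, only the c allele has switched, so c is the middle locus and the order is co – c – j.
co–c: (105 + 8)/500 = 0.2260; c–j: (68 + 8)/500 = 0.1520.
Expected DCO frequency = 0.2260 × 0.1520 ≈ 0.03435; observed = 8/500 ≈ 0.01600.
Coefficient of coincidence = 0.01600/0.03435 ≈ 0.466.

0.466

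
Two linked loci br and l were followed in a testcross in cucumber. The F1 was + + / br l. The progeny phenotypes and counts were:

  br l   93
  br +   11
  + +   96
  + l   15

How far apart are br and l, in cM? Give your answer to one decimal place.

The recombinant classes are + l and br +: 15 + 11 = 26.
Recombination frequency = 26/215 = 0.1209 ≈ 12.1%, i.e. 12.1 cM.

12.1 cM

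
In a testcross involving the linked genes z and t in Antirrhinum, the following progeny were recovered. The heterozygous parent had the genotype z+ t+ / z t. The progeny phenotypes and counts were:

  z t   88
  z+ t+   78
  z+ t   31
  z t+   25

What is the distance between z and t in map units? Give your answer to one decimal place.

The recombinant classes are z+ t and z t+: 31 + 25 = 56.
Recombination frequency = 56/222 = 0.2523 ≈ 25.2%, i.e. 25.2 map units.

25.2 map units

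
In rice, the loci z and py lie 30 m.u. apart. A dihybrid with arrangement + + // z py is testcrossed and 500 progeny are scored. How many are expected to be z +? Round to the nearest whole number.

A map distance of 30 m.u. corresponds to a recombination frequency of 0.300.
The F1 is + + / z py, so z + is a recombinant gamete class with expected frequency r/2 = 0.300/2 = 0.1500.
Expected number = 0.1500 × 500 = 75.00 ≈ 75.

75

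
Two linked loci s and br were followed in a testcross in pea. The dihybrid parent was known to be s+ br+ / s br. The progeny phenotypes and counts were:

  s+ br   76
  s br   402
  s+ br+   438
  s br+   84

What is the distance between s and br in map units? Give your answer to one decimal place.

The recombinant classes are s+ br and s br+: 76 + 84 = 160.
Recombination frequency = 160/1000 = 0.1600 ≈ 16.0%, i.e. 16.0 map units.

16.0 map units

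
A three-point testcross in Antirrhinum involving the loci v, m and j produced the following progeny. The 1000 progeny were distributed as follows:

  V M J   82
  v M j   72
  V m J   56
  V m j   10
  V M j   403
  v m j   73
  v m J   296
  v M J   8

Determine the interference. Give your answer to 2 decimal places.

0.29

The two most frequent reciprocal classes, V M j and v m J, are the parental types, so the F1 was V M j / v m J.
The two rarest classes, V m j and v M J, are the double crossovers. Comparing them with the parentals, only the m allele has switched, so m is the middle locus and the order is j – m – v.
j–m: (155 + 18)/1000 = 0.1730; m–v: (128 + 18)/1000 = 0.1460.
Expected DCO frequency = 0.1730 × 0.1460 ≈ 0.02526; observed = 18/1000 ≈ 0.01800.
Coefficient of coincidence = 0.01800/0.02526 ≈ 0.71; interference = 1 − 0.71 = 0.29.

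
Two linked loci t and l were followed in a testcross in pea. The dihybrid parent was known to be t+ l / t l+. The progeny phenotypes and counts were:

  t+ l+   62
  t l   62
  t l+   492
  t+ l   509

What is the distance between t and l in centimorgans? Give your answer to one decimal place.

The recombinant classes are t+ l+ and t l: 62 + 62 = 124.
Recombination frequency = 124/1125 = 0.1102 ≈ 11.0%, i.e. 11.0 centimorgans.

11.0 centimorgans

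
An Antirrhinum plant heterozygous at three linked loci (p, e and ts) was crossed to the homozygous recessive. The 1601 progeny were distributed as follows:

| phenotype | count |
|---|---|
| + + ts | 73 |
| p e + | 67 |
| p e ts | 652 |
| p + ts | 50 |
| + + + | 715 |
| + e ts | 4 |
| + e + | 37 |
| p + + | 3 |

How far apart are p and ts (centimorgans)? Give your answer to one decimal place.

9.2 centimorgans

The two most frequent reciprocal classes, p e ts and + + +, are the parental types, so the F1 was p e ts / + + +.
The two rarest classes, + e ts and p + +, are the double crossovers. Comparing them with the parentals, only the p allele has switched, so p is the middle locus and the order is e – p – ts.
Crossovers in the p–ts interval produce the single-crossover classes p e + and + + ts (67 + 73 = 140) plus the double crossovers (7).
RF(p–ts) = (140 + 7) / 1601 = 147/1601 = 0.0918 → 9.2 centimorgans.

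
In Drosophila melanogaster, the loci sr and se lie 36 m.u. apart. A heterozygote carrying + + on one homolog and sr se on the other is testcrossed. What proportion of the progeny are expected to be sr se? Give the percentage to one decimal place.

32.0%

A map distance of 36 m.u. corresponds to a recombination frequency of 0.360.
The F1 is + + / sr se, so sr se is a parental gamete class with expected frequency (1 − r)/2 = 0.640/2 = 0.3200.
That is 0.3200 = 32.0% of the progeny.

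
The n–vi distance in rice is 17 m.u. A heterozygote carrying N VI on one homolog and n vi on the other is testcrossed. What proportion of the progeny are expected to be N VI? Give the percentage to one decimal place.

41.5%

A map distance of 17 m.u. corresponds to a recombination frequency of 0.170.
The F1 is N VI / n vi, so N VI is a parental gamete class with expected frequency (1 − r)/2 = 0.830/2 = 0.4150.
That is 0.4150 = 41.5% of the progeny.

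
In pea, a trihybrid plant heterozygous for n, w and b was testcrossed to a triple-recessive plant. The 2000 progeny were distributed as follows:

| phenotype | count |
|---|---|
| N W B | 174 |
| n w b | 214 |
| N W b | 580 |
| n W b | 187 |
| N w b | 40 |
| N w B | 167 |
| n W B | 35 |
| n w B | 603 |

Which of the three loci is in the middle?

w

The two most frequent reciprocal classes, N W b and n w B, are the parental types, so the F1 was N W b / n w B.
The two rarest classes, N w b and n W B, are the double crossovers. Comparing them with the parentals, only the w allele has switched, so w is the middle locus and the order is b – w – n.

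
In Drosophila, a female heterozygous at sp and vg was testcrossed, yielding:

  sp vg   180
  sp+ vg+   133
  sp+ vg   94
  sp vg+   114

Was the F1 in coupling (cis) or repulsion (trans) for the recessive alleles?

The two most frequent classes are sp+ vg+ (133) and sp vg (180); these are the parental (non-recombinant) types.
So the F1 carried sp+ vg+ on one chromosome and sp vg on the other — the recessive alleles are on the same chromosome (cis / coupling).

cis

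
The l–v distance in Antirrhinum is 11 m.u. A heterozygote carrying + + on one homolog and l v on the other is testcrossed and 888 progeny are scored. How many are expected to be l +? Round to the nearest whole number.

49

A map distance of 11 m.u. corresponds to a recombination frequency of 0.110.
The F1 is + + / l v, so l + is a recombinant gamete class with expected frequency r/2 = 0.110/2 = 0.0550.
Expected number = 0.0550 × 888 = 48.84 ≈ 49.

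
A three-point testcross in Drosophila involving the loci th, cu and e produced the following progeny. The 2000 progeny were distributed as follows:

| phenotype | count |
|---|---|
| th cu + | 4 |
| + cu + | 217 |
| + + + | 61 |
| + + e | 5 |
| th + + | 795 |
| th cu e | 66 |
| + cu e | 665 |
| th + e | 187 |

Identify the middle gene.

cu

The two most frequent reciprocal classes, th + + and + cu e, are the parental types, so the F1 was th + + / + cu e.
The two rarest classes, th cu + and + + e, are the double crossovers. Comparing them with the parentals, only the cu allele has switched, so cu is the middle locus and the order is e – cu – th.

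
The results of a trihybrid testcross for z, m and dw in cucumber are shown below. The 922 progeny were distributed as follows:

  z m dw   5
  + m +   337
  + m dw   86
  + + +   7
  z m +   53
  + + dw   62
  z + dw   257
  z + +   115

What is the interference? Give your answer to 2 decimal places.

0.59

The two most frequent reciprocal classes, z + dw and + m +, are the parental types, so the F1 was z + dw / + m +.
The two rarest classes, z m dw and + + +, are the double crossovers. Comparing them with the parentals, only the m allele has switched, so m is the middle locus and the order is z – m – dw.
z–m: (115 + 12)/922 = 0.1377; m–dw: (201 + 12)/922 = 0.2310.
Expected DCO frequency = 0.1377 × 0.2310 ≈ 0.03181; observed = 12/922 ≈ 0.01302.
Coefficient of coincidence = 0.01302/0.03181 ≈ 0.41; interference = 1 − 0.41 = 0.59.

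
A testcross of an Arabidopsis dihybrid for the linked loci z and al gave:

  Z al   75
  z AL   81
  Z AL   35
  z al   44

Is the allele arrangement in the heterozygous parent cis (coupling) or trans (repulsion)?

The two most frequent classes are Z al (75) and z AL (81); these are the parental (non-recombinant) types.
So the F1 carried Z al on one chromosome and z AL on the other — the recessive alleles are on opposite chromosomes (trans / repulsion).

trans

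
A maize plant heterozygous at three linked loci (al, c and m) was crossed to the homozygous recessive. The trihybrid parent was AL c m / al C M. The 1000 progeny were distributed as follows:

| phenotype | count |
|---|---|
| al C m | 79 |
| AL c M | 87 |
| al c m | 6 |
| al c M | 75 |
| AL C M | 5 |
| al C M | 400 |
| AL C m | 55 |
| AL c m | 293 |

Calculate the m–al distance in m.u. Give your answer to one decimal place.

The two rarest classes, al c m and AL C M, are the double crossovers. Comparing them with the parentals, only the al allele has switched, so al is the middle locus and the order is m – al – c.
Crossovers in the m–al interval produce the single-crossover classes AL c M and al C m (87 + 79 = 166) plus the double crossovers (11).
RF(m–al) = (166 + 11) / 1000 = 177/1000 = 0.1770 → 17.7 m.u.

17.7 m.u.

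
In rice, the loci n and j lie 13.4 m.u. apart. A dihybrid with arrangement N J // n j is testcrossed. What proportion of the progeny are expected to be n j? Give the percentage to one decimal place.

43.3%

A map distance of 13.4 m.u. corresponds to a recombination frequency of 0.134.
The F1 is N J / n j, so n j is a parental gamete class with expected frequency (1 − r)/2 = 0.866/2 = 0.4330.
That is 0.4330 = 43.3% of the progeny.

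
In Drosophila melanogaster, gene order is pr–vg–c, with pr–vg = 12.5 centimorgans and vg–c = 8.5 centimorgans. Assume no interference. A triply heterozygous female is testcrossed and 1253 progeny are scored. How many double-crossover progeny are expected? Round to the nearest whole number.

13

Map distances give recombination frequencies of 0.125 and 0.085 for the two intervals.
With no interference, expected double-crossover frequency = 0.125 × 0.085 = 0.01063.
Expected number = 0.01063 × 1253 = 13.31 ≈ 13.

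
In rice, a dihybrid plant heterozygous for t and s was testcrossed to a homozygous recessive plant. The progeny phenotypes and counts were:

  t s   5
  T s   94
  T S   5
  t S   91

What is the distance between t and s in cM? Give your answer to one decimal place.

5.1 cM

The two most frequent classes, T s (94) and t S (91), are the parental types, so the F1 was T s / t S.
The recombinant classes are T S and t s: 5 + 5 = 10.
Recombination frequency = 10/195 = 0.0513 ≈ 5.1%, i.e. 5.1 cM.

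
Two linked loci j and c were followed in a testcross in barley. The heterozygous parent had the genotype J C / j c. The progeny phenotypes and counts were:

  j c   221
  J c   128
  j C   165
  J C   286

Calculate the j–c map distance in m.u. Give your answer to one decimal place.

36.6 m.u.

The recombinant classes are J c and j C: 128 + 165 = 293.
Recombination frequency = 293/800 = 0.3663 ≈ 36.6%, i.e. 36.6 m.u.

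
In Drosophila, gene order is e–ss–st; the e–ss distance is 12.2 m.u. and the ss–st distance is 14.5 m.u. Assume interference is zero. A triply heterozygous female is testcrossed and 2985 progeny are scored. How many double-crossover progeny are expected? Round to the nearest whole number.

53

Map distances give recombination frequencies of 0.122 and 0.145 for the two intervals.
With no interference, expected double-crossover frequency = 0.122 × 0.145 = 0.01769.
Expected number = 0.01769 × 2985 = 52.80 ≈ 53.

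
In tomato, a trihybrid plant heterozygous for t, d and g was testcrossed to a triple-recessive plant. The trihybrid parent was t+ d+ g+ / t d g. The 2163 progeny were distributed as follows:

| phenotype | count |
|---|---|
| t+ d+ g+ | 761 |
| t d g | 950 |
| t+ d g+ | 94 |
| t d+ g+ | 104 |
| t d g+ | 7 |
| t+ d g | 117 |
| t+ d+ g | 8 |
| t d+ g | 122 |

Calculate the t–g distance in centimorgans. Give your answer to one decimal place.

10.9 centimorgans

The two rarest classes, t+ d+ g and t d g+, are the double crossovers. Comparing them with the parentals, only the g allele has switched, so g is the middle locus and the order is d – g – t.
Crossovers in the g–t interval produce the single-crossover classes t d+ g+ and t+ d g (104 + 117 = 221) plus the double crossovers (15).
RF(g–t) = (221 + 15) / 2163 = 236/2163 = 0.1091 → 10.9 centimorgans.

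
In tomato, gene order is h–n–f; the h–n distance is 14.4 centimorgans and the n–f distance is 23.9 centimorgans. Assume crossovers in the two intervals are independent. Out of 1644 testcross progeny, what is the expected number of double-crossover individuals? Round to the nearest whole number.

Map distances give recombination frequencies of 0.144 and 0.239 for the two intervals.
With no interference, expected double-crossover frequency = 0.144 × 0.239 = 0.03442.
Expected number = 0.03442 × 1644 = 56.58 ≈ 57.

57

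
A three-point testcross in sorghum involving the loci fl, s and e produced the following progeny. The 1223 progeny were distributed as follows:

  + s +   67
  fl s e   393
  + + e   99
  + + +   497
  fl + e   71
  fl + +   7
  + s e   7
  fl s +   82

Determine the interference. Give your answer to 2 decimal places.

The two most frequent reciprocal classes, + + + and fl s e, are the parental types, so the F1 was + + + / fl s e.
The two rarest classes, fl + + and + s e, are the double crossovers. Comparing them with the parentals, only the fl allele has switched, so fl is the middle locus and the order is e – fl – s.
e–fl: (181 + 14)/1223 = 0.1594; fl–s: (138 + 14)/1223 = 0.1243.
Expected DCO frequency = 0.1594 × 0.1243 ≈ 0.01981; observed = 14/1223 ≈ 0.01145.
Coefficient of coincidence = 0.01145/0.01981 ≈ 0.58; interference = 1 − 0.58 = 0.42.

0.42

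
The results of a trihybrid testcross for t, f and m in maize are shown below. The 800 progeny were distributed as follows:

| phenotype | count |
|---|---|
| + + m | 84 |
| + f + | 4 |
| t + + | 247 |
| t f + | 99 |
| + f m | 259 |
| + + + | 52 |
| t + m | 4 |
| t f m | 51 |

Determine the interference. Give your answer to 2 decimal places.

0.70

The two most frequent reciprocal classes, + f m and t + +, are the parental types, so the F1 was + f m / t + +.
The two rarest classes, + f + and t + m, are the double crossovers. Comparing them with the parentals, only the m allele has switched, so m is the middle locus and the order is t – m – f.
t–m: (103 + 8)/800 = 0.1388; m–f: (183 + 8)/800 = 0.2387.
Expected DCO frequency = 0.1388 × 0.2387 ≈ 0.03313; observed = 8/800 ≈ 0.01000.
Coefficient of coincidence = 0.01000/0.03313 ≈ 0.30; interference = 1 − 0.30 = 0.70.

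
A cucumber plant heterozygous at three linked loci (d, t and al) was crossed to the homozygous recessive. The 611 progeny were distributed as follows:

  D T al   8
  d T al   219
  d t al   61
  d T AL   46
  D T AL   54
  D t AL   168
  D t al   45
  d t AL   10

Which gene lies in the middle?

d

The two most frequent reciprocal classes, D t AL and d T al, are the parental types, so the F1 was D t AL / d T al.
The two rarest classes, d t AL and D T al, are the double crossovers. Comparing them with the parentals, only the d allele has switched, so d is the middle locus and the order is al – d – t.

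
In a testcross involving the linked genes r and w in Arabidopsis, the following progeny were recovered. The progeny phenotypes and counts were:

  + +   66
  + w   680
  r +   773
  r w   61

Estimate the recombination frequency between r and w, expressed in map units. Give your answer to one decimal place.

The two most frequent classes, + w (680) and r + (773), are the parental types, so the F1 was + w / r +.
The recombinant classes are + + and r w: 66 + 61 = 127.
Recombination frequency = 127/1580 = 0.0804 ≈ 8.0%, i.e. 8.0 map units.

8.0 map units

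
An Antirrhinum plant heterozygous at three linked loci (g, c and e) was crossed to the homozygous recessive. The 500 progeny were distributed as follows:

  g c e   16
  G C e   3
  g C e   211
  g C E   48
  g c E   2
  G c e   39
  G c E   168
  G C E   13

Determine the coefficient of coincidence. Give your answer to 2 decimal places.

The two most frequent reciprocal classes, g C e and G c E, are the parental types, so the F1 was g C e / G c E.
The two rarest classes, G C e and g c E, are the double crossovers. Comparing them with the parentals, only the g allele has switched, so g is the middle locus and the order is e – g – c.
e–g: (87 + 5)/500 = 0.1840; g–c: (29 + 5)/500 = 0.0680.
Expected DCO frequency = 0.1840 × 0.0680 ≈ 0.01251; observed = 5/500 ≈ 0.01000.
Coefficient of coincidence = 0.01000/0.01251 ≈ 0.80.

0.80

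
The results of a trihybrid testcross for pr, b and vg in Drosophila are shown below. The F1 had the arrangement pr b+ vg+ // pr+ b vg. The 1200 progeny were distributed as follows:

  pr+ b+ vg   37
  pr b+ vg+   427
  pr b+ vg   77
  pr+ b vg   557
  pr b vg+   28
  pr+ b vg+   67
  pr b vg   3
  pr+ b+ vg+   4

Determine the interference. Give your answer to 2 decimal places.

The two rarest classes, pr+ b+ vg+ and pr b vg, are the double crossovers. Comparing them with the parentals, only the pr allele has switched, so pr is the middle locus and the order is vg – pr – b.
vg–pr: (144 + 7)/1200 = 0.1258; pr–b: (65 + 7)/1200 = 0.0600.
Expected DCO frequency = 0.1258 × 0.0600 ≈ 0.00755; observed = 7/1200 ≈ 0.00583.
Coefficient of coincidence = 0.00583/0.00755 ≈ 0.77; interference = 1 − 0.77 = 0.23.

0.23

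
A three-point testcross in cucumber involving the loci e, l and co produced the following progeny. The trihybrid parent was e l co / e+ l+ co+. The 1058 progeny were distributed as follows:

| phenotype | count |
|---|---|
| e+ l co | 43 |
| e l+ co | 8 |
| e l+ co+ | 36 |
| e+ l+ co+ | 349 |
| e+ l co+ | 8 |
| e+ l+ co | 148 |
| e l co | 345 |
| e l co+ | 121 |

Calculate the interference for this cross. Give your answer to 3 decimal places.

0.375

The two rarest classes, e l+ co and e+ l co+, are the double crossovers. Comparing them with the parentals, only the l allele has switched, so l is the middle locus and the order is e – l – co.
e–l: (79 + 16)/1058 = 0.0898; l–co: (269 + 16)/1058 = 0.2694.
Expected DCO frequency = 0.0898 × 0.2694 ≈ 0.02419; observed = 16/1058 ≈ 0.01512.
Coefficient of coincidence = 0.01512/0.02419 ≈ 0.625; interference = 1 − 0.625 = 0.375.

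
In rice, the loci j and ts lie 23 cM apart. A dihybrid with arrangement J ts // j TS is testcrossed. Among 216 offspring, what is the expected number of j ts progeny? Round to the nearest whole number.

A map distance of 23 cM corresponds to a recombination frequency of 0.230.
The F1 is J ts / j TS, so j ts is a recombinant gamete class with expected frequency r/2 = 0.230/2 = 0.1150.
Expected number = 0.1150 × 216 = 24.84 ≈ 25.

25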